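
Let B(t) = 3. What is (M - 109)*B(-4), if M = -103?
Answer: -636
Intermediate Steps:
(M - 109)*B(-4) = (-103 - 109)*3 = -212*3 = -636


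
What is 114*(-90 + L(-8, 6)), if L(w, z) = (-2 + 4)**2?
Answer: -9804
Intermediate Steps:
L(w, z) = 4 (L(w, z) = 2**2 = 4)
114*(-90 + L(-8, 6)) = 114*(-90 + 4) = 114*(-86) = -9804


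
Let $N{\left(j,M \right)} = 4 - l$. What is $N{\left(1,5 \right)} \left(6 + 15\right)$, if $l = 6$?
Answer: $-42$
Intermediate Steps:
$N{\left(j,M \right)} = -2$ ($N{\left(j,M \right)} = 4 - 6 = -2$)
$N{\left(1,5 \right)} \left(6 + 15\right) = - 2 \left(6 + 15\right) = \left(-2\right) 21 = -42$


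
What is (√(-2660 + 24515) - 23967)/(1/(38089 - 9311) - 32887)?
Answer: 689722326/946422085 - 28778*√21855/946422085 ≈ 0.72427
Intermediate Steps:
(√(-2660 + 24515) - 23967)/(1/(38089 - 9311) - 32887) = (√21855 - 23967)/(1/28778 - 32887) = (-23967 + √21855)/(1/28778 - 32887) = (-23967 + √21855)/(-946422085/28778) = (-23967 + √21855)*(-28778/946422085) = 689722326/946422085 - 28778*√21855/946422085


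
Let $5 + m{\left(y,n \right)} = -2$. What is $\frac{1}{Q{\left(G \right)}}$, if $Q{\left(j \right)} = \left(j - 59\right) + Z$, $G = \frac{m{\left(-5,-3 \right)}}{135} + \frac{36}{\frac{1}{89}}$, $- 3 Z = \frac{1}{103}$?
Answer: $\frac{13905}{43730459} \approx 0.00031797$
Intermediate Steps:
$m{\left(y,n \right)} = -7$ ($m{\left(y,n \right)} = -5 - 2 = -7$)
$Z = - \frac{1}{309}$ ($Z = - \frac{1}{3 \cdot 103} = \left(- \frac{1}{3}\right) \frac{1}{103} = - \frac{1}{309} \approx -0.0032362$)
$G = \frac{432533}{135}$ ($G = - \frac{7}{135} + \frac{36}{\frac{1}{89}} = \left(-7\right) \frac{1}{135} + 36 \frac{1}{\frac{1}{89}} = - \frac{7}{135} + 36 \cdot 89 = - \frac{7}{135} + 3204 = \frac{432533}{135} \approx 3203.9$)
$Q{\left(j \right)} = - \frac{18232}{309} + j$ ($Q{\left(j \right)} = \left(j - 59\right) - \frac{1}{309} = \left(-59 + j\right) - \frac{1}{309} = - \frac{18232}{309} + j$)
$\frac{1}{Q{\left(G \right)}} = \frac{1}{- \frac{18232}{309} + \frac{432533}{135}} = \frac{1}{\frac{43730459}{13905}} = \frac{13905}{43730459}$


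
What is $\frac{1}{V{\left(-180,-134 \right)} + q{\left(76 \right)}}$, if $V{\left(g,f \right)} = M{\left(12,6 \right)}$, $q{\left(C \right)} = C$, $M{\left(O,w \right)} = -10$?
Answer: $\frac{1}{66} \approx 0.015152$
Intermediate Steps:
$V{\left(g,f \right)} = -10$
$\frac{1}{V{\left(-180,-134 \right)} + q{\left(76 \right)}} = \frac{1}{-10 + 76} = \frac{1}{66}$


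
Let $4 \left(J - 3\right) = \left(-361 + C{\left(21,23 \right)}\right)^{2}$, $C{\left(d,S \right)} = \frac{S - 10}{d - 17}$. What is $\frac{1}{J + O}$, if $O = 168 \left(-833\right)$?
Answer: $- \frac{64}{6908463} \approx -9.264 \cdot 10^{-6}$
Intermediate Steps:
$C{\left(d,S \right)} = \frac{-10 + S}{-17 + d}$
$O = -139944$
$J = \frac{2047953}{64}$ ($J = 3 + \frac{\left(-361 + \frac{-10 + 23}{-17 + 21}\right)^{2}}{4} = 3 + \frac{\left(-361 + \frac{1}{4} \cdot 13\right)^{2}}{4} = 3 + \frac{\left(-361 + \frac{13}{4}\right)^{2}}{4} = 3 + \frac{\left(- \frac{1431}{4}\right)^{2}}{4} = 3 + \frac{1}{4} \cdot \frac{2047761}{16} = 3 + \frac{2047761}{64} = \frac{2047953}{64} \approx 31999.0$)
$\frac{1}{J + O} = \frac{1}{\frac{2047953}{64} - 139944} = \frac{1}{- \frac{6908463}{64}} = - \frac{64}{6908463}$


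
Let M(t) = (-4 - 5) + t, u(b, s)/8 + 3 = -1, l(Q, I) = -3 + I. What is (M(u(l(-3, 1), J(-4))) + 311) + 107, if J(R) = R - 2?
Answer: 377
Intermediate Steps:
J(R) = -2 + R
u(b, s) = -32 (u(b, s) = -24 + 8*(-1) = -24 - 8 = -32)
M(t) = -9 + t
(M(u(l(-3, 1), J(-4))) + 311) + 107 = ((-9 - 32) + 311) + 107 = (-41 + 311) + 107 = 270 + 107 = 377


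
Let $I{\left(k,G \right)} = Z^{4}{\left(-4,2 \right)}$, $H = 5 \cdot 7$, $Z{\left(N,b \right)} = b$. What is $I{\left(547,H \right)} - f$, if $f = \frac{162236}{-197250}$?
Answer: $\frac{1659118}{98625} \approx 16.822$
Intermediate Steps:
$H = 35$
$I{\left(k,G \right)} = 16$ ($I{\left(k,G \right)} = 2^{4} = 16$)
$f = - \frac{81118}{98625}$ ($f = 162236 \left(- \frac{1}{197250}\right) = - \frac{81118}{98625} \approx -0.82249$)
$I{\left(547,H \right)} - f = 16 - - \frac{81118}{98625} = 16 + \frac{81118}{98625} = \frac{1659118}{98625}$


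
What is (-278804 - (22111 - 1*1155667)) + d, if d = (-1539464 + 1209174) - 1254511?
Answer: -730049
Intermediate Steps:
d = -1584801 (d = -330290 - 1254511 = -1584801)
(-278804 - (22111 - 1*1155667)) + d = (-278804 - (22111 - 1*1155667)) - 1584801 = (-278804 - (22111 - 1155667)) - 1584801 = (-278804 - 1*(-1133556)) - 1584801 = (-278804 + 1133556) - 1584801 = 854752 - 1584801 = -730049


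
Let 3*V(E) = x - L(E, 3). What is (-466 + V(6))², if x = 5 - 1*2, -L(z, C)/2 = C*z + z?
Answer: 201601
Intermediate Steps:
L(z, C) = -2*z - 2*C*z (L(z, C) = -2*(C*z + z) = -2*(z + C*z) = -2*z - 2*C*z)
x = 3 (x = 5 - 2 = 3)
V(E) = 1 + 8*E/3 (V(E) = (3 - (-2)*E*(1 + 3))/3 = (3 - (-2)*E*4)/3 = (3 - (-8)*E)/3 = (3 + 8*E)/3 = 1 + 8*E/3)
(-466 + V(6))² = (-466 + (1 + (8/3)*6))² = (-466 + (1 + 16))² = (-466 + 17)² = (-449)² = 201601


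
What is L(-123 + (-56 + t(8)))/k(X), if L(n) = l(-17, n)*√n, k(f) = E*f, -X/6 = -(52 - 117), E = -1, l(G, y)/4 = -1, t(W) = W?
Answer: -2*I*√19/65 ≈ -0.13412*I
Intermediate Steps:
l(G, y) = -4 (l(G, y) = 4*(-1) = -4)
X = -390 (X = -(-6)*(52 - 117) = -(-6)*(-65) = -6*65 = -390)
k(f) = -f
L(n) = -4*√n
L(-123 + (-56 + t(8)))/k(X) = (-4*√(-123 + (-56 + 8)))/((-1*(-390))) = -4*√(-123 - 48)/390 = -12*I*√19*(1/390) = -2*I*√19/65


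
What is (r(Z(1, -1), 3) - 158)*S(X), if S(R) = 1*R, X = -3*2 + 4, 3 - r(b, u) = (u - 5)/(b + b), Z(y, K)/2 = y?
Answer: 309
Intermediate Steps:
Z(y, K) = 2*y
r(b, u) = 3 - (-5 + u)/(2*b) (r(b, u) = 3 - (u - 5)/(b + b) = 3 - (-5 + u)/(2*b))
X = -2 (X = -6 + 4 = -2)
S(R) = R
(r(Z(1, -1), 3) - 158)*S(X) = ((5 - 1*3 + 6*(2*1))/(2*((2*1))) - 158)*(-2) = ((1/2)*(5 - 3 + 6*2)/2 - 158)*(-2) = ((1/2)*(1/2)*(5 - 3 + 12) - 158)*(-2) = ((1/2)*(1/2)*14 - 158)*(-2) = (7/2 - 158)*(-2) = -309/2*(-2) = 309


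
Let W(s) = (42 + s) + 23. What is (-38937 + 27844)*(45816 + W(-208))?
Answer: -506650589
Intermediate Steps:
W(s) = 65 + s
(-38937 + 27844)*(45816 + W(-208)) = (-38937 + 27844)*(45816 + (65 - 208)) = -11093*(45816 - 143) = -11093*45673 = -506650589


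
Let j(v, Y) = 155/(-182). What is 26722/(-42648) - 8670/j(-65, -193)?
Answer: 6729184321/661044 ≈ 10180.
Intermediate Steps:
j(v, Y) = -155/182 (j(v, Y) = 155*(-1/182) = -155/182)
26722/(-42648) - 8670/j(-65, -193) = 26722/(-42648) - 8670/(-155/182) = 26722*(-1/42648) - 8670*(-182/155) = -13361/21324 + 315588/31 = 6729184321/661044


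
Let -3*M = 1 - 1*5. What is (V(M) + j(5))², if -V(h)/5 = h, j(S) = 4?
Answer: 64/9 ≈ 7.1111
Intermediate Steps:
M = 4/3 (M = -(1 - 1*5)/3 = -(1 - 5)/3 = -⅓*(-4) = 4/3 ≈ 1.3333)
V(h) = -5*h
(V(M) + j(5))² = (-5*4/3 + 4)² = (-20/3 + 4)² = (-8/3)² = 64/9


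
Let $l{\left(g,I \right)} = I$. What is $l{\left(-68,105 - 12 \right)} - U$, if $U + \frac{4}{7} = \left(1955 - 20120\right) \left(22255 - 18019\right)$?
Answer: $\frac{538629235}{7} \approx 7.6947 \cdot 10^{7}$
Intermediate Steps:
$U = - \frac{538628584}{7}$ ($U = - \frac{4}{7} + \left(1955 - 20120\right) \left(22255 - 18019\right) = - \frac{4}{7} - 76946940 = - \frac{538628584}{7} \approx -7.6947 \cdot 10^{7}$)
$l{\left(-68,105 - 12 \right)} - U = \left(105 - 12\right) - - \frac{538628584}{7} = 93 + \frac{538628584}{7} = \frac{538629235}{7}$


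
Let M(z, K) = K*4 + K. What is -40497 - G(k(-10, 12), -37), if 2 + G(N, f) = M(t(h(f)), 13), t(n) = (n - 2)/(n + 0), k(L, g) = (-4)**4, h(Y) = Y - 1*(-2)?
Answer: -40560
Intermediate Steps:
h(Y) = 2 + Y (h(Y) = Y + 2 = 2 + Y)
k(L, g) = 256
t(n) = (-2 + n)/n
M(z, K) = 5*K (M(z, K) = 4*K + K = 5*K)
G(N, f) = 63 (G(N, f) = -2 + 5*13 = -2 + 65 = 63)
-40497 - G(k(-10, 12), -37) = -40497 - 1*63 = -40497 - 63 = -40560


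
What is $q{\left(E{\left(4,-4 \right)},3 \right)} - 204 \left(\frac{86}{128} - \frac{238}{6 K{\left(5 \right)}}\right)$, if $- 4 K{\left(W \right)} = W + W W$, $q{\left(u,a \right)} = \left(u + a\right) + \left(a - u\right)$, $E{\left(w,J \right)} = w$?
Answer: $- \frac{290399}{240} \approx -1210.0$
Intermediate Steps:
$q{\left(u,a \right)} = 2 a$ ($q{\left(u,a \right)} = \left(a + u\right) + \left(a - u\right) = 2 a$)
$K{\left(W \right)} = - \frac{W}{4} - \frac{W^{2}}{4}$ ($K{\left(W \right)} = - \frac{W + W W}{4} = - \frac{W + W^{2}}{4} = - \frac{W}{4} - \frac{W^{2}}{4}$)
$q{\left(E{\left(4,-4 \right)},3 \right)} - 204 \left(\frac{86}{128} - \frac{238}{6 K{\left(5 \right)}}\right) = 2 \cdot 3 - 204 \left(\frac{86}{128} - \frac{238}{6 \left(\left(- \frac{1}{4}\right) 5 \left(1 + 5\right)\right)}\right) = 6 - 204 \left(86 \cdot \frac{1}{128} - \frac{238}{6 \left(\left(- \frac{1}{4}\right) 5 \cdot 6\right)}\right) = 6 - 204 \left(\frac{43}{64} - \frac{238}{6 \left(- \frac{15}{2}\right)}\right) = 6 - 204 \left(\frac{43}{64} - \frac{238}{-45}\right) = 6 - 204 \left(\frac{43}{64} - - \frac{238}{45}\right) = 6 - 204 \left(\frac{43}{64} + \frac{238}{45}\right) = 6 - \frac{291839}{240} = - \frac{290399}{240}$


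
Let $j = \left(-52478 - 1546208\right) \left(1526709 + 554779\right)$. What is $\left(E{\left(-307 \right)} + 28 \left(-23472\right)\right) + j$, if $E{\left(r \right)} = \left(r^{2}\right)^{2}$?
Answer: $-3318763507983$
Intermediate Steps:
$E{\left(r \right)} = r^{4}$
$j = -3327645724768$ ($j = \left(-1598686\right) 2081488 = -3327645724768$)
$\left(E{\left(-307 \right)} + 28 \left(-23472\right)\right) + j = \left(\left(-307\right)^{4} + 28 \left(-23472\right)\right) - 3327645724768 = \left(8882874001 - 657216\right) - 3327645724768 = 8882216785 - 3327645724768 = -3318763507983$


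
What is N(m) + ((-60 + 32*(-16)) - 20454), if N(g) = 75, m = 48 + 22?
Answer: -20951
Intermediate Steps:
m = 70
N(m) + ((-60 + 32*(-16)) - 20454) = 75 + ((-60 + 32*(-16)) - 20454) = 75 + ((-60 - 512) - 20454) = 75 + (-572 - 20454) = 75 - 21026 = -20951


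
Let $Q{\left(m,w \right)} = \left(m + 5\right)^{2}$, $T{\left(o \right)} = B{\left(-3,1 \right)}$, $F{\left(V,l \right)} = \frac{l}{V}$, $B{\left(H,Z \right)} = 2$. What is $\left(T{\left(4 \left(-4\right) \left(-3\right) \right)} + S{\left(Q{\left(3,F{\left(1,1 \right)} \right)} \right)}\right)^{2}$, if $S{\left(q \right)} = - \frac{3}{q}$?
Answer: $\frac{15625}{4096} \approx 3.8147$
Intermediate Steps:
$T{\left(o \right)} = 2$
$Q{\left(m,w \right)} = \left(5 + m\right)^{2}$
$\left(T{\left(4 \left(-4\right) \left(-3\right) \right)} + S{\left(Q{\left(3,F{\left(1,1 \right)} \right)} \right)}\right)^{2} = \left(2 - \frac{3}{\left(5 + 3\right)^{2}}\right)^{2} = \left(2 - \frac{3}{8^{2}}\right)^{2} = \left(2 - \frac{3}{64}\right)^{2} = \left(\frac{125}{64}\right)^{2} = \frac{15625}{4096}$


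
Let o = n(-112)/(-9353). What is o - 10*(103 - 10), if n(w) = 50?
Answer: -8698340/9353 ≈ -930.00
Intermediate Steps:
o = -50/9353 (o = 50/(-9353) = 50*(-1/9353) = -50/9353 ≈ -0.0053459)
o - 10*(103 - 10) = -50/9353 - 10*(103 - 10) = -50/9353 - 10*93 = -50/9353 - 930 = -8698340/9353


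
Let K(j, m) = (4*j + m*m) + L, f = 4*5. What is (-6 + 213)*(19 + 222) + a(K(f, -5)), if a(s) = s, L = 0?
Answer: 49992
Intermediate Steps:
f = 20
K(j, m) = m**2 + 4*j (K(j, m) = (4*j + m*m) + 0 = (4*j + m**2) + 0 = (m**2 + 4*j) + 0 = m**2 + 4*j)
(-6 + 213)*(19 + 222) + a(K(f, -5)) = (-6 + 213)*(19 + 222) + ((-5)**2 + 4*20) = 207*241 + (25 + 80) = 49887 + 105 = 49992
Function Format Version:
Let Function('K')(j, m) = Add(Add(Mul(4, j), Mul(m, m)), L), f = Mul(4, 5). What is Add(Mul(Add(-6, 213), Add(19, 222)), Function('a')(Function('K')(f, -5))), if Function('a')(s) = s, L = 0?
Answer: 49992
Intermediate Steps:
f = 20
Function('K')(j, m) = Add(Pow(m, 2), Mul(4, j)) (Function('K')(j, m) = Add(Add(Mul(4, j), Mul(m, m)), 0) = Add(Add(Mul(4, j), Pow(m, 2)), 0) = Add(Add(Pow(m, 2), Mul(4, j)), 0) = Add(Pow(m, 2), Mul(4, j)))
Add(Mul(Add(-6, 213), Add(19, 222)), Function('a')(Function('K')(f, -5))) = Add(Mul(Add(-6, 213), Add(19, 222)), Add(Pow(-5, 2), Mul(4, 20))) = Add(Mul(207, 241), Add(25, 80)) = Add(49887, 105) = 49992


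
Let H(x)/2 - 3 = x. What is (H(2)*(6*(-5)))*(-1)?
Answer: 300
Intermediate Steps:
H(x) = 6 + 2*x
(H(2)*(6*(-5)))*(-1) = ((6 + 2*2)*(6*(-5)))*(-1) = ((6 + 4)*(-30))*(-1) = (10*(-30))*(-1) = -300*(-1) = 300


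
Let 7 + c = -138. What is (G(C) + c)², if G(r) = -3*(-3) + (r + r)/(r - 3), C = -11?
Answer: 885481/49 ≈ 18071.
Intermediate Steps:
c = -145 (c = -7 - 138 = -145)
G(r) = 9 + 2*r/(-3 + r) (G(r) = 9 + (2*r)/(-3 + r) = 9 + 2*r/(-3 + r))
(G(C) + c)² = ((-27 + 11*(-11))/(-3 - 11) - 145)² = ((-27 - 121)/(-14) - 145)² = (-1/14*(-148) - 145)² = (74/7 - 145)² = (-941/7)² = 885481/49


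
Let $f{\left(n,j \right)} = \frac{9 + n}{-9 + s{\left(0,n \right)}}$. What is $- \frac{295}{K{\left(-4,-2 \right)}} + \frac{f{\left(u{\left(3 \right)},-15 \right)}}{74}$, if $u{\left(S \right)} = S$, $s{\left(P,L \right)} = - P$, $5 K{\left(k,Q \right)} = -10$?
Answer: $\frac{32741}{222} \approx 147.48$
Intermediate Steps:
$K{\left(k,Q \right)} = -2$ ($K{\left(k,Q \right)} = \frac{1}{5} \left(-10\right) = -2$)
$f{\left(n,j \right)} = -1 - \frac{n}{9}$ ($f{\left(n,j \right)} = \frac{9 + n}{-9 - 0} = \frac{9 + n}{-9 + 0} = \frac{9 + n}{-9} = \left(9 + n\right) \left(- \frac{1}{9}\right) = -1 - \frac{n}{9}$)
$- \frac{295}{K{\left(-4,-2 \right)}} + \frac{f{\left(u{\left(3 \right)},-15 \right)}}{74} = - \frac{295}{-2} + \frac{-1 - \frac{1}{3}}{74} = \left(-295\right) \left(- \frac{1}{2}\right) + \left(-1 - \frac{1}{3}\right) \frac{1}{74} = \frac{295}{2} - \frac{2}{111} = \frac{32741}{222}$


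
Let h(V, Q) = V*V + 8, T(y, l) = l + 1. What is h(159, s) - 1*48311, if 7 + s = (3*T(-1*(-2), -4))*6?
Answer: -23022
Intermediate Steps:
T(y, l) = 1 + l
s = -61 (s = -7 + (3*(1 - 4))*6 = -7 + (3*(-3))*6 = -7 - 9*6 = -7 - 54 = -61)
h(V, Q) = 8 + V² (h(V, Q) = V² + 8 = 8 + V²)
h(159, s) - 1*48311 = (8 + 159²) - 1*48311 = (8 + 25281) - 48311 = 25289 - 48311 = -23022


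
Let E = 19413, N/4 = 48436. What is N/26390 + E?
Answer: 256251407/13195 ≈ 19420.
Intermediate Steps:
N = 193744 (N = 4*48436 = 193744)
N/26390 + E = 193744/26390 + 19413 = 193744*(1/26390) + 19413 = 96872/13195 + 19413 = 256251407/13195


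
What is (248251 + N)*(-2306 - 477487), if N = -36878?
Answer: -101415285789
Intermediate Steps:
(248251 + N)*(-2306 - 477487) = (248251 - 36878)*(-2306 - 477487) = 211373*(-479793) = -101415285789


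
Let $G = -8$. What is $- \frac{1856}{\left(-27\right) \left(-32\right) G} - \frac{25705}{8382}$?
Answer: $- \frac{422177}{150876} \approx -2.7982$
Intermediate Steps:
$- \frac{1856}{\left(-27\right) \left(-32\right) G} - \frac{25705}{8382} = - \frac{1856}{\left(-27\right) \left(-32\right) \left(-8\right)} - \frac{25705}{8382} = - \frac{1856}{864 \left(-8\right)} - \frac{25705}{8382} = - \frac{1856}{-6912} - \frac{25705}{8382} = \left(-1856\right) \left(- \frac{1}{6912}\right) - \frac{25705}{8382} = \frac{29}{108} - \frac{25705}{8382} = - \frac{422177}{150876}$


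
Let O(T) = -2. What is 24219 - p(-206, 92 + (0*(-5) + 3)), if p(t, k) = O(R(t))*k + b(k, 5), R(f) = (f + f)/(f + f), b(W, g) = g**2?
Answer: 24384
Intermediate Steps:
R(f) = 1 (R(f) = (2*f)/((2*f)) = (2*f)*(1/(2*f)) = 1)
p(t, k) = 25 - 2*k (p(t, k) = -2*k + 5**2 = -2*k + 25 = 25 - 2*k)
24219 - p(-206, 92 + (0*(-5) + 3)) = 24219 - (25 - 2*(92 + (0*(-5) + 3))) = 24219 - (25 - 2*(92 + (0 + 3))) = 24219 - (25 - 2*(92 + 3)) = 24219 - (25 - 2*95) = 24219 - (25 - 190) = 24219 - 1*(-165) = 24219 + 165 = 24384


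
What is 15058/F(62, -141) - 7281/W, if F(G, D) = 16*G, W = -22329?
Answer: 19080713/1230576 ≈ 15.506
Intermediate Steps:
15058/F(62, -141) - 7281/W = 15058/((16*62)) - 7281/(-22329) = 15058/992 - 7281*(-1/22329) = 15058*(1/992) + 809/2481 = 7529/496 + 809/2481 = 19080713/1230576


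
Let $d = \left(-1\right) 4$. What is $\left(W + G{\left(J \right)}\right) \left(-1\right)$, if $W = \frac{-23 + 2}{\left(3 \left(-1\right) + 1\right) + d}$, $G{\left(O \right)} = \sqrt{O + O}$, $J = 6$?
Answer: $- \frac{7}{2} - 2 \sqrt{3} \approx -6.9641$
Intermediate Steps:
$G{\left(O \right)} = \sqrt{2} \sqrt{O}$ ($G{\left(O \right)} = \sqrt{2 O} = \sqrt{2} \sqrt{O}$)
$d = -4$
$W = \frac{7}{2}$ ($W = \frac{-23 + 2}{\left(3 \left(-1\right) + 1\right) - 4} = - \frac{21}{\left(-3 + 1\right) - 4} = - \frac{21}{-2 - 4} = - \frac{21}{-6} = \left(-21\right) \left(- \frac{1}{6}\right) = \frac{7}{2} \approx 3.5$)
$\left(W + G{\left(J \right)}\right) \left(-1\right) = \left(\frac{7}{2} + \sqrt{2} \sqrt{6}\right) \left(-1\right) = \left(\frac{7}{2} + 2 \sqrt{3}\right) \left(-1\right) = - \frac{7}{2} - 2 \sqrt{3}$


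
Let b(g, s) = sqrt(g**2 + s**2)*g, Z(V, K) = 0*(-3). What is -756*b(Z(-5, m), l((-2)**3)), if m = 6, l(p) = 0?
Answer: 0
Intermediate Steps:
Z(V, K) = 0
b(g, s) = g*sqrt(g**2 + s**2)
-756*b(Z(-5, m), l((-2)**3)) = -0*sqrt(0**2 + 0**2) = -0*sqrt(0 + 0) = -0*sqrt(0) = -0*0 = -756*0 = 0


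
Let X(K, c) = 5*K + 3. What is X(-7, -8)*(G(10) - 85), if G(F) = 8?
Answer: 2464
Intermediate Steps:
X(K, c) = 3 + 5*K
X(-7, -8)*(G(10) - 85) = (3 + 5*(-7))*(8 - 85) = (3 - 35)*(-77) = -32*(-77) = 2464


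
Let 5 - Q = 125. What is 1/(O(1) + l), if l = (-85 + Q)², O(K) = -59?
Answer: 1/41966 ≈ 2.3829e-5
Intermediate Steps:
Q = -120 (Q = 5 - 1*125 = 5 - 125 = -120)
l = 42025 (l = (-85 - 120)² = (-205)² = 42025)
1/(O(1) + l) = 1/(-59 + 42025) = 1/41966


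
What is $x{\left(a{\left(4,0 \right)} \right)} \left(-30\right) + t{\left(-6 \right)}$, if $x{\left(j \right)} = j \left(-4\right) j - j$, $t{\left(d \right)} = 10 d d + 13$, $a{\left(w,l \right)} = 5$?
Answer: $3523$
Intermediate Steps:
$t{\left(d \right)} = 13 + 10 d^{2}$ ($t{\left(d \right)} = 10 d^{2} + 13 = 13 + 10 d^{2}$)
$x{\left(j \right)} = - j - 4 j^{2}$ ($x{\left(j \right)} = - 4 j j - j = - 4 j^{2} - j = - j - 4 j^{2}$)
$x{\left(a{\left(4,0 \right)} \right)} \left(-30\right) + t{\left(-6 \right)} = \left(-1\right) 5 \left(1 + 4 \cdot 5\right) \left(-30\right) + \left(13 + 10 \left(-6\right)^{2}\right) = \left(-1\right) 5 \left(1 + 20\right) \left(-30\right) + \left(13 + 10 \cdot 36\right) = \left(-1\right) 5 \cdot 21 \left(-30\right) + \left(13 + 360\right) = \left(-105\right) \left(-30\right) + 373 = 3150 + 373 = 3523$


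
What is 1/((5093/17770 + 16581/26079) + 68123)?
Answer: 154474610/10523416345269 ≈ 1.4679e-5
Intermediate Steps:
1/((5093/17770 + 16581/26079) + 68123) = 1/((5093*(1/17770) + 16581*(1/26079)) + 68123) = 1/((5093/17770 + 5527/8693) + 68123) = 1/(142488239/154474610 + 68123) = 1/(10523416345269/154474610) = 154474610/10523416345269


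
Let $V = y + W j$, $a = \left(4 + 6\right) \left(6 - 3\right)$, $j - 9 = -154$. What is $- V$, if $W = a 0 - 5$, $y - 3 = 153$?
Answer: $-881$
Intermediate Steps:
$y = 156$ ($y = 3 + 153 = 156$)
$j = -145$ ($j = 9 - 154 = -145$)
$a = 30$ ($a = 10 \cdot 3 = 30$)
$W = -5$ ($W = 30 \cdot 0 - 5 = 0 - 5 = -5$)
$V = 881$ ($V = 156 - -725 = 156 + 725 = 881$)
$- V = \left(-1\right) 881 = -881$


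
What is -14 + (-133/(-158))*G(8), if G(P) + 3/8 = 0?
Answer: -18095/1264 ≈ -14.316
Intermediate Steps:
G(P) = -3/8 (G(P) = -3/8 + 0 = -3/8)
-14 + (-133/(-158))*G(8) = -14 - 133/(-158)*(-3/8) = -14 - 133*(-1/158)*(-3/8) = -14 + (133/158)*(-3/8) = -14 - 399/1264 = -18095/1264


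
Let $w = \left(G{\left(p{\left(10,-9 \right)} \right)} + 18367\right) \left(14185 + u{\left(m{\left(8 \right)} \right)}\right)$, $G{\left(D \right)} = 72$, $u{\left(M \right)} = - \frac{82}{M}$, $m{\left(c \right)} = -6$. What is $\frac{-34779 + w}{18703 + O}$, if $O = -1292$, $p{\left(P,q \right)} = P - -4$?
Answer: $\frac{785323307}{52233} \approx 15035.0$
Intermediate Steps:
$p{\left(P,q \right)} = 4 + P$ ($p{\left(P,q \right)} = P + 4 = 4 + P$)
$w = \frac{785427644}{3}$ ($w = \left(72 + 18367\right) \left(14185 - \frac{82}{-6}\right) = 18439 \left(14185 - - \frac{41}{3}\right) = 18439 \left(14185 + \frac{41}{3}\right) = 18439 \cdot \frac{42596}{3} = \frac{785427644}{3} \approx 2.6181 \cdot 10^{8}$)
$\frac{-34779 + w}{18703 + O} = \frac{-34779 + \frac{785427644}{3}}{18703 - 1292} = \frac{785323307}{3 \cdot 17411} = \frac{785323307}{3} \cdot \frac{1}{17411} = \frac{785323307}{52233}$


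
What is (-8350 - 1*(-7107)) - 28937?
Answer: -30180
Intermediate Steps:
(-8350 - 1*(-7107)) - 28937 = (-8350 + 7107) - 28937 = -1243 - 28937 = -30180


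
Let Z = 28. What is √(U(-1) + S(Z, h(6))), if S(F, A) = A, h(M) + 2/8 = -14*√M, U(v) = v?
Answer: √(-5 - 56*√6)/2 ≈ 5.9618*I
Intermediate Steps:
h(M) = -¼ - 14*√M
√(U(-1) + S(Z, h(6))) = √(-1 + (-¼ - 14*√6)) = √(-5/4 - 14*√6)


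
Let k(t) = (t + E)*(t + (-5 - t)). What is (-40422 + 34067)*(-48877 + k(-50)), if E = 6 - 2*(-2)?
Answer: 309342335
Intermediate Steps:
E = 10 (E = 6 + 4 = 10)
k(t) = -50 - 5*t (k(t) = (t + 10)*(t + (-5 - t)) = (10 + t)*(-5) = -50 - 5*t)
(-40422 + 34067)*(-48877 + k(-50)) = (-40422 + 34067)*(-48877 + (-50 - 5*(-50))) = -6355*(-48877 + (-50 + 250)) = -6355*(-48877 + 200) = -6355*(-48677) = 309342335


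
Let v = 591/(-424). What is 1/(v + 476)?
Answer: 424/201233 ≈ 0.0021070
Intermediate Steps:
v = -591/424 (v = 591*(-1/424) = -591/424 ≈ -1.3939)
1/(v + 476) = 1/(-591/424 + 476) = 1/(201233/424) = 424/201233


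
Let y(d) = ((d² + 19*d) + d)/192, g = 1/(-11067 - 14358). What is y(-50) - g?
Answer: 3178141/406800 ≈ 7.8125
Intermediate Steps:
g = -1/25425 (g = 1/(-25425) = -1/25425 ≈ -3.9331e-5)
y(d) = d²/192 + 5*d/48 (y(d) = (d² + 20*d)*(1/192) = d²/192 + 5*d/48)
y(-50) - g = (1/192)*(-50)*(20 - 50) - 1*(-1/25425) = (1/192)*(-50)*(-30) + 1/25425 = 125/16 + 1/25425 = 3178141/406800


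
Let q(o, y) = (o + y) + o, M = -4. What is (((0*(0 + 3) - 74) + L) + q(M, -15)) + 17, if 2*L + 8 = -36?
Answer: -102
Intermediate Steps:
L = -22 (L = -4 + (1/2)*(-36) = -4 - 18 = -22)
q(o, y) = y + 2*o
(((0*(0 + 3) - 74) + L) + q(M, -15)) + 17 = (((0*(0 + 3) - 74) - 22) + (-15 + 2*(-4))) + 17 = (((0*3 - 74) - 22) + (-15 - 8)) + 17 = (((0 - 74) - 22) - 23) + 17 = ((-74 - 22) - 23) + 17 = (-96 - 23) + 17 = -119 + 17 = -102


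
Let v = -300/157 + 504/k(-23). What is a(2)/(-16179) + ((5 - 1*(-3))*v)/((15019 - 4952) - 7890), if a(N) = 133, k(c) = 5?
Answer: 9820257611/27649021155 ≈ 0.35518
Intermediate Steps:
v = 77628/785 (v = -300/157 + 504/5 = 77628/785 ≈ 98.889)
a(2)/(-16179) + ((5 - 1*(-3))*v)/((15019 - 4952) - 7890) = 133/(-16179) + ((5 - 1*(-3))*(77628/785))/((15019 - 4952) - 7890) = 133*(-1/16179) + ((5 + 3)*(77628/785))/(10067 - 7890) = -133/16179 + (8*(77628/785))/2177 = -133/16179 + (621024/785)*(1/2177) = -133/16179 + 621024/1708945 = 9820257611/27649021155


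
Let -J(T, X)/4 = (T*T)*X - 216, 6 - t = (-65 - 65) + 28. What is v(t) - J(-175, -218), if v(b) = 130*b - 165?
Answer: -26691989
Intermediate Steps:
t = 108 (t = 6 - ((-65 - 65) + 28) = 6 - (-130 + 28) = 6 - 1*(-102) = 6 + 102 = 108)
J(T, X) = 864 - 4*X*T² (J(T, X) = -4*((T*T)*X - 216) = -4*(T²*X - 216) = -4*(X*T² - 216) = -4*(-216 + X*T²) = 864 - 4*X*T²)
v(b) = -165 + 130*b
v(t) - J(-175, -218) = (-165 + 130*108) - (864 - 4*(-218)*(-175)²) = (-165 + 14040) - (864 - 4*(-218)*30625) = 13875 - (864 + 26705000) = 13875 - 1*26705864 = 13875 - 26705864 = -26691989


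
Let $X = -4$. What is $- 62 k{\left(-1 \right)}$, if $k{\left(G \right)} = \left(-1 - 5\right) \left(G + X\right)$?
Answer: $-1860$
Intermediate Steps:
$k{\left(G \right)} = 24 - 6 G$ ($k{\left(G \right)} = \left(-1 - 5\right) \left(G - 4\right) = - 6 \left(-4 + G\right) = 24 - 6 G$)
$- 62 k{\left(-1 \right)} = - 62 \left(24 - -6\right) = - 62 \left(24 + 6\right) = \left(-62\right) 30 = -1860$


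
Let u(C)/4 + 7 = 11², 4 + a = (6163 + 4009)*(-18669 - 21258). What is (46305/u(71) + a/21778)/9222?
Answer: -30698374333/15263590416 ≈ -2.0112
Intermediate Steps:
a = -406137448 (a = -4 + (6163 + 4009)*(-18669 - 21258) = -4 + 10172*(-39927) = -4 - 406137444 = -406137448)
u(C) = 456 (u(C) = -28 + 4*11² = -28 + 4*121 = -28 + 484 = 456)
(46305/u(71) + a/21778)/9222 = (46305/456 - 406137448/21778)/9222 = (46305*(1/456) - 406137448*1/21778)*(1/9222) = (15435/152 - 203068724/10889)*(1/9222) = -30698374333/1655128*1/9222 = -30698374333/15263590416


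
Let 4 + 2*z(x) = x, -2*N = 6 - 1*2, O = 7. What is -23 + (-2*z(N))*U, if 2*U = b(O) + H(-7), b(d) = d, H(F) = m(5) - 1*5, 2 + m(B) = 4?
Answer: -11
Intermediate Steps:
m(B) = 2 (m(B) = -2 + 4 = 2)
N = -2 (N = -(6 - 1*2)/2 = -(6 - 2)/2 = -1/2*4 = -2)
H(F) = -3 (H(F) = 2 - 1*5 = 2 - 5 = -3)
z(x) = -2 + x/2
U = 2 (U = (7 - 3)/2 = (1/2)*4 = 2)
-23 + (-2*z(N))*U = -23 - 2*(-2 + (1/2)*(-2))*2 = -23 - 2*(-2 - 1)*2 = -23 - 2*(-3)*2 = -23 + 6*2 = -23 + 12 = -11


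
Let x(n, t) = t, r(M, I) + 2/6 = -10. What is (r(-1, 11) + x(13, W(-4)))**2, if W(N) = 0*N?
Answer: 961/9 ≈ 106.78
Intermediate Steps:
W(N) = 0
r(M, I) = -31/3 (r(M, I) = -1/3 - 10 = -31/3)
(r(-1, 11) + x(13, W(-4)))**2 = (-31/3 + 0)**2 = (-31/3)**2 = 961/9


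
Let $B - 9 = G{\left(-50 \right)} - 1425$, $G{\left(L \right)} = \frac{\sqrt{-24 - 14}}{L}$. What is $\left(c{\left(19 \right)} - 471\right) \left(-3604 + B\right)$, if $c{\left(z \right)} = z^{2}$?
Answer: $552200 + \frac{11 i \sqrt{38}}{5} \approx 5.522 \cdot 10^{5} + 13.562 i$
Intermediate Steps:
$G{\left(L \right)} = \frac{i \sqrt{38}}{L}$ ($G{\left(L \right)} = \frac{\sqrt{-38}}{L} = \frac{i \sqrt{38}}{L}$)
$B = -1416 - \frac{i \sqrt{38}}{50}$ ($B = 9 - \left(1425 - \frac{i \sqrt{38}}{-50}\right) = 9 - \left(1425 - i \sqrt{38} \left(- \frac{1}{50}\right)\right) = 9 - \left(1425 + \frac{i \sqrt{38}}{50}\right) = -1416 - \frac{i \sqrt{38}}{50} \approx -1416.0 - 0.12329 i$)
$\left(c{\left(19 \right)} - 471\right) \left(-3604 + B\right) = \left(19^{2} - 471\right) \left(-3604 - \left(1416 + \frac{i \sqrt{38}}{50}\right)\right) = \left(361 - 471\right) \left(-5020 - \frac{i \sqrt{38}}{50}\right) = - 110 \left(-5020 - \frac{i \sqrt{38}}{50}\right) = 552200 + \frac{11 i \sqrt{38}}{5}$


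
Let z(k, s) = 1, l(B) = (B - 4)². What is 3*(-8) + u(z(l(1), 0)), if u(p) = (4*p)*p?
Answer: -20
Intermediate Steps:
l(B) = (-4 + B)²
u(p) = 4*p²
3*(-8) + u(z(l(1), 0)) = 3*(-8) + 4*1² = -24 + 4*1 = -24 + 4 = -20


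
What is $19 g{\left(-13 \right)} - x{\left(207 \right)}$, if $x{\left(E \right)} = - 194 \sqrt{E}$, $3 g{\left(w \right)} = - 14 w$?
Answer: $\frac{3458}{3} + 582 \sqrt{23} \approx 3943.8$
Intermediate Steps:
$g{\left(w \right)} = - \frac{14 w}{3}$ ($g{\left(w \right)} = \frac{\left(-14\right) w}{3} = - \frac{14 w}{3}$)
$19 g{\left(-13 \right)} - x{\left(207 \right)} = 19 \left(\left(- \frac{14}{3}\right) \left(-13\right)\right) - - 194 \sqrt{207} = 19 \cdot \frac{182}{3} - - 194 \cdot 3 \sqrt{23} = \frac{3458}{3} - - 582 \sqrt{23} = \frac{3458}{3} + 582 \sqrt{23}$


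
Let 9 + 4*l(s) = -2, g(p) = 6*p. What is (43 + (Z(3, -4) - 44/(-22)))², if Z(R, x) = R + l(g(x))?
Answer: 32761/16 ≈ 2047.6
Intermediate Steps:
l(s) = -11/4 (l(s) = -9/4 + (¼)*(-2) = -9/4 - ½ = -11/4)
Z(R, x) = -11/4 + R (Z(R, x) = R - 11/4 = -11/4 + R)
(43 + (Z(3, -4) - 44/(-22)))² = (43 + ((-11/4 + 3) - 44/(-22)))² = (43 + (¼ - 44*(-1/22)))² = (43 + (¼ + 2))² = (43 + 9/4)² = (181/4)² = 32761/16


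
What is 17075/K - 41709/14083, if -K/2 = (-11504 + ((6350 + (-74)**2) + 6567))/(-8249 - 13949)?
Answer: 2668658396974/97017787 ≈ 27507.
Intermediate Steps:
K = 6889/11099 (K = -2*(-11504 + ((6350 + (-74)**2) + 6567))/(-8249 - 13949) = -2*(-11504 + ((6350 + 5476) + 6567))/(-22198) = -2*(-11504 + (11826 + 6567))*(-1)/22198 = -2*(-11504 + 18393)*(-1)/22198 = -13778*(-1)/22198 = -2*(-6889/22198) = 6889/11099 ≈ 0.62069)
17075/K - 41709/14083 = 17075/(6889/11099) - 41709/14083 = 17075*(11099/6889) - 41709*1/14083 = 189515425/6889 - 41709/14083 = 2668658396974/97017787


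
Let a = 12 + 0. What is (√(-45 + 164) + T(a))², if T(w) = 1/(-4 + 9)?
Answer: 2976/25 + 2*√119/5 ≈ 123.40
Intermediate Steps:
a = 12
T(w) = ⅕ (T(w) = 1/5 = ⅕)
(√(-45 + 164) + T(a))² = (√(-45 + 164) + ⅕)² = (√119 + ⅕)² = (⅕ + √119)²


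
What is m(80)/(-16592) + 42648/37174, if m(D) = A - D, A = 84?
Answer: 88433365/77098876 ≈ 1.1470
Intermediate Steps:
m(D) = 84 - D
m(80)/(-16592) + 42648/37174 = (84 - 1*80)/(-16592) + 42648/37174 = (84 - 80)*(-1/16592) + 42648*(1/37174) = 4*(-1/16592) + 21324/18587 = -1/4148 + 21324/18587 = 88433365/77098876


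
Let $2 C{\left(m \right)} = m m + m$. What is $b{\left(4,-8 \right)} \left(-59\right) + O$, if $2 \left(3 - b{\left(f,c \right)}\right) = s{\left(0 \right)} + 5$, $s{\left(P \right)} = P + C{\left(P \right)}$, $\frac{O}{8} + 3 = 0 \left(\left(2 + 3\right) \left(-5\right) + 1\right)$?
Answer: $- \frac{107}{2} \approx -53.5$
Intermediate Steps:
$C{\left(m \right)} = \frac{m}{2} + \frac{m^{2}}{2}$ ($C{\left(m \right)} = \frac{m m + m}{2} = \frac{m^{2} + m}{2} = \frac{m + m^{2}}{2} = \frac{m}{2} + \frac{m^{2}}{2}$)
$O = -24$ ($O = -24 + 8 \cdot 0 \left(\left(2 + 3\right) \left(-5\right) + 1\right) = -24 + 8 \cdot 0 \left(5 \left(-5\right) + 1\right) = -24 + 8 \cdot 0 \left(-25 + 1\right) = -24 + 8 \cdot 0 \left(-24\right) = -24 + 8 \cdot 0 = -24 + 0 = -24$)
$s{\left(P \right)} = P + \frac{P \left(1 + P\right)}{2}$
$b{\left(f,c \right)} = \frac{1}{2}$ ($b{\left(f,c \right)} = 3 - \frac{\frac{1}{2} \cdot 0 \left(3 + 0\right) + 5}{2} = 3 - \frac{\frac{1}{2} \cdot 0 \cdot 3 + 5}{2} = 3 - \frac{0 + 5}{2} = 3 - \frac{5}{2} = \frac{1}{2}$)
$b{\left(4,-8 \right)} \left(-59\right) + O = \frac{1}{2} \left(-59\right) - 24 = - \frac{59}{2} - 24 = - \frac{107}{2}$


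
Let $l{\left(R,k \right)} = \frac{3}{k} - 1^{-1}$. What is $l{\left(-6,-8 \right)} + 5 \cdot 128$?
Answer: $\frac{5109}{8} \approx 638.63$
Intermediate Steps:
$l{\left(R,k \right)} = -1 + \frac{3}{k}$ ($l{\left(R,k \right)} = \frac{3}{k} - 1 = -1 + \frac{3}{k}$)
$l{\left(-6,-8 \right)} + 5 \cdot 128 = \frac{3 - -8}{-8} + 5 \cdot 128 = - \frac{3 + 8}{8} + 640 = \left(- \frac{1}{8}\right) 11 + 640 = - \frac{11}{8} + 640 = \frac{5109}{8}$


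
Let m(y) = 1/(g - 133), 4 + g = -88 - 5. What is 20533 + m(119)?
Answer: 4722589/230 ≈ 20533.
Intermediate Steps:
g = -97 (g = -4 + (-88 - 5) = -4 - 93 = -97)
m(y) = -1/230 (m(y) = 1/(-97 - 133) = 1/(-230) = -1/230)
20533 + m(119) = 20533 - 1/230 = 4722589/230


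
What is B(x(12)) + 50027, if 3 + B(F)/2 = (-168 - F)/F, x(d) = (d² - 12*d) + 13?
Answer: 649911/13 ≈ 49993.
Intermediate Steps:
x(d) = 13 + d² - 12*d
B(F) = -6 + 2*(-168 - F)/F (B(F) = -6 + 2*((-168 - F)/F) = -6 + 2*(-168 - F)/F)
B(x(12)) + 50027 = (-8 - 336/(13 + 12² - 12*12)) + 50027 = (-8 - 336/(13 + 144 - 144)) + 50027 = (-8 - 336/13) + 50027 = -440/13 + 50027 = 649911/13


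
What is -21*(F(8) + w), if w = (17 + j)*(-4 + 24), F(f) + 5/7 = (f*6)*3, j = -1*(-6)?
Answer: -12669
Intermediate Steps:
j = 6
F(f) = -5/7 + 18*f (F(f) = -5/7 + (f*6)*3 = -5/7 + (6*f)*3 = -5/7 + 18*f)
w = 460 (w = (17 + 6)*(-4 + 24) = 23*20 = 460)
-21*(F(8) + w) = -21*((-5/7 + 18*8) + 460) = -21*((-5/7 + 144) + 460) = -21*(1003/7 + 460) = -21*4223/7 = -12669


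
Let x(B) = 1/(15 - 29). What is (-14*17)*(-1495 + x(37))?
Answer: 355827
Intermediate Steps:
x(B) = -1/14 (x(B) = 1/(-14) = -1/14)
(-14*17)*(-1495 + x(37)) = (-14*17)*(-1495 - 1/14) = -238*(-20931/14) = 355827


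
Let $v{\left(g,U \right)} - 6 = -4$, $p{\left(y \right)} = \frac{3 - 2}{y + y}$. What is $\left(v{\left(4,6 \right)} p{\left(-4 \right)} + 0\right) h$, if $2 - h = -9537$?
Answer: $- \frac{9539}{4} \approx -2384.8$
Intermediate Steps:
$h = 9539$ ($h = 2 - -9537 = 2 + 9537 = 9539$)
$p{\left(y \right)} = \frac{1}{2 y}$ ($p{\left(y \right)} = 1 \frac{1}{2 y} = \frac{1}{2 y}$)
$v{\left(g,U \right)} = 2$ ($v{\left(g,U \right)} = 6 - 4 = 2$)
$\left(v{\left(4,6 \right)} p{\left(-4 \right)} + 0\right) h = \left(2 \frac{1}{2 \left(-4\right)} + 0\right) 9539 = \left(2 \cdot \frac{1}{2} \left(- \frac{1}{4}\right) + 0\right) 9539 = \left(2 \left(- \frac{1}{8}\right) + 0\right) 9539 = \left(- \frac{1}{4} + 0\right) 9539 = \left(- \frac{1}{4}\right) 9539 = - \frac{9539}{4}$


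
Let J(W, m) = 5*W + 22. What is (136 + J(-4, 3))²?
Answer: 19044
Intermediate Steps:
J(W, m) = 22 + 5*W
(136 + J(-4, 3))² = (136 + (22 + 5*(-4)))² = (136 + (22 - 20))² = (136 + 2)² = 138² = 19044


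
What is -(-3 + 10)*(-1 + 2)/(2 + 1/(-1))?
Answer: -7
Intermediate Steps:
-(-3 + 10)*(-1 + 2)/(2 + 1/(-1)) = -7*1/(2 - 1) = -7*1/1 = -7*1*1 = -7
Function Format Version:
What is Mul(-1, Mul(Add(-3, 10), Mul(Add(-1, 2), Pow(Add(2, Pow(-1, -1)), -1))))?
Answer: -7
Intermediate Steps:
Mul(-1, Mul(Add(-3, 10), Mul(Add(-1, 2), Pow(Add(2, Pow(-1, -1)), -1)))) = Mul(-1, Mul(7, Mul(1, Pow(Add(2, -1), -1)))) = Mul(-1, Mul(7, Mul(1, Pow(1, -1)))) = Mul(-1, Mul(7, Mul(1, 1))) = Mul(-1, Mul(7, 1)) = Mul(-1, 7) = -7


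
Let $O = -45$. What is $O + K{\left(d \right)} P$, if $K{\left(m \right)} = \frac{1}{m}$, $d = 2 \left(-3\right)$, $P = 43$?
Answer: $- \frac{313}{6} \approx -52.167$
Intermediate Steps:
$d = -6$
$O + K{\left(d \right)} P = -45 + \frac{1}{-6} \cdot 43 = -45 - \frac{43}{6} = - \frac{313}{6}$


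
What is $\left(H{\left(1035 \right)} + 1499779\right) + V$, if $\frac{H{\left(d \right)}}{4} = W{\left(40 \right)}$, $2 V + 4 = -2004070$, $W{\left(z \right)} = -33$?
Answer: $497610$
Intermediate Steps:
$V = -1002037$ ($V = -2 + \frac{1}{2} \left(-2004070\right) = -2 - 1002035 = -1002037$)
$H{\left(d \right)} = -132$ ($H{\left(d \right)} = 4 \left(-33\right) = -132$)
$\left(H{\left(1035 \right)} + 1499779\right) + V = \left(-132 + 1499779\right) - 1002037 = 1499647 - 1002037 = 497610$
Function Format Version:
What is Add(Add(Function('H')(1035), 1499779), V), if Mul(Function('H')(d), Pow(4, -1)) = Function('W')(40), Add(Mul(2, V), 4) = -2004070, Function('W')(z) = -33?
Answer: 497610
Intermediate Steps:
V = -1002037 (V = Add(-2, Mul(Rational(1, 2), -2004070)) = Add(-2, -1002035) = -1002037)
Function('H')(d) = -132 (Function('H')(d) = Mul(4, -33) = -132)
Add(Add(Function('H')(1035), 1499779), V) = Add(Add(-132, 1499779), -1002037) = Add(1499647, -1002037) = 497610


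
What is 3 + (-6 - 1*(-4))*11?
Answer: -19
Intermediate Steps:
3 + (-6 - 1*(-4))*11 = 3 + (-6 + 4)*11 = 3 - 2*11 = 3 - 22 = -19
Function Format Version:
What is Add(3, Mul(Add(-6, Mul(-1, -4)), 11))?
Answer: -19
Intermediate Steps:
Add(3, Mul(Add(-6, Mul(-1, -4)), 11)) = Add(3, Mul(Add(-6, 4), 11)) = Add(3, Mul(-2, 11)) = Add(3, -22) = -19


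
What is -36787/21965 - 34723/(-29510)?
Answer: -993519/1994422 ≈ -0.49815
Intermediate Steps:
-36787/21965 - 34723/(-29510) = -36787*1/21965 - 34723*(-1/29510) = -36787/21965 + 2671/2270 = -993519/1994422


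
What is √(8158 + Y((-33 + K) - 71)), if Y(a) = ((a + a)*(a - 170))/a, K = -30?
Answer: 5*√302 ≈ 86.891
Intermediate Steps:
Y(a) = -340 + 2*a (Y(a) = ((2*a)*(-170 + a))/a = (2*a*(-170 + a))/a = -340 + 2*a)
√(8158 + Y((-33 + K) - 71)) = √(8158 + (-340 + 2*((-33 - 30) - 71))) = √(8158 + (-340 + 2*(-63 - 71))) = √(8158 + (-340 + 2*(-134))) = √(8158 + (-340 - 268)) = √(8158 - 608) = √7550 = 5*√302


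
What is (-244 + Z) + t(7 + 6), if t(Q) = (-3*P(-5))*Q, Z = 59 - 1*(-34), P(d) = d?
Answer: 44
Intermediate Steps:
Z = 93 (Z = 59 + 34 = 93)
t(Q) = 15*Q (t(Q) = (-3*(-5))*Q = 15*Q)
(-244 + Z) + t(7 + 6) = (-244 + 93) + 15*(7 + 6) = -151 + 15*13 = -151 + 195 = 44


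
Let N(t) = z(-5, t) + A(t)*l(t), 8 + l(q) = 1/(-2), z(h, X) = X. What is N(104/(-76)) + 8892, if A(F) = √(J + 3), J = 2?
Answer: 168922/19 - 17*√5/2 ≈ 8871.6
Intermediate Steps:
A(F) = √5 (A(F) = √(2 + 3) = √5)
l(q) = -17/2 (l(q) = -8 + 1/(-2) = -8 - ½ = -17/2)
N(t) = t - 17*√5/2 (N(t) = t + √5*(-17/2) = t - 17*√5/2)
N(104/(-76)) + 8892 = (104/(-76) - 17*√5/2) + 8892 = (104*(-1/76) - 17*√5/2) + 8892 = (-26/19 - 17*√5/2) + 8892 = 168922/19 - 17*√5/2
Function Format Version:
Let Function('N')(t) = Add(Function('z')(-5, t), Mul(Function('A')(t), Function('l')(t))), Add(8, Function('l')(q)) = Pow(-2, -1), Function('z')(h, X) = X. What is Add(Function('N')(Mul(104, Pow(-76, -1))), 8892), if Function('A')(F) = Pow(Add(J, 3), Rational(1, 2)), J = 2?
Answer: Add(Rational(168922, 19), Mul(Rational(-17, 2), Pow(5, Rational(1, 2)))) ≈ 8871.6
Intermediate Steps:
Function('A')(F) = Pow(5, Rational(1, 2)) (Function('A')(F) = Pow(Add(2, 3), Rational(1, 2)) = Pow(5, Rational(1, 2)))
Function('l')(q) = Rational(-17, 2) (Function('l')(q) = Add(-8, Pow(-2, -1)) = Add(-8, Rational(-1, 2)) = Rational(-17, 2))
Function('N')(t) = Add(t, Mul(Rational(-17, 2), Pow(5, Rational(1, 2)))) (Function('N')(t) = Add(t, Mul(Pow(5, Rational(1, 2)), Rational(-17, 2))) = Add(t, Mul(Rational(-17, 2), Pow(5, Rational(1, 2)))))
Add(Function('N')(Mul(104, Pow(-76, -1))), 8892) = Add(Add(Mul(104, Pow(-76, -1)), Mul(Rational(-17, 2), Pow(5, Rational(1, 2)))), 8892) = Add(Add(Mul(104, Rational(-1, 76)), Mul(Rational(-17, 2), Pow(5, Rational(1, 2)))), 8892) = Add(Add(Rational(-26, 19), Mul(Rational(-17, 2), Pow(5, Rational(1, 2)))), 8892) = Add(Rational(168922, 19), Mul(Rational(-17, 2), Pow(5, Rational(1, 2))))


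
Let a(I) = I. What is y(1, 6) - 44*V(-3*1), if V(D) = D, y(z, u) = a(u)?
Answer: 138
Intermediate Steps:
y(z, u) = u
y(1, 6) - 44*V(-3*1) = 6 - (-132) = 6 - 44*(-3) = 6 + 132 = 138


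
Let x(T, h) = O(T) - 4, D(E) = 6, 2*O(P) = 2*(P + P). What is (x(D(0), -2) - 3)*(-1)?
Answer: -5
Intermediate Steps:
O(P) = 2*P (O(P) = (2*(P + P))/2 = (2*(2*P))/2 = (4*P)/2 = 2*P)
x(T, h) = -4 + 2*T (x(T, h) = 2*T - 4 = -4 + 2*T)
(x(D(0), -2) - 3)*(-1) = ((-4 + 2*6) - 3)*(-1) = ((-4 + 12) - 3)*(-1) = (8 - 3)*(-1) = 5*(-1) = -5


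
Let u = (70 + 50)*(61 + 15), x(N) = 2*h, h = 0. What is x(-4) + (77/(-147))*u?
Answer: -33440/7 ≈ -4777.1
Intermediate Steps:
x(N) = 0 (x(N) = 2*0 = 0)
u = 9120 (u = 120*76 = 9120)
x(-4) + (77/(-147))*u = 0 + (77/(-147))*9120 = 0 + (77*(-1/147))*9120 = 0 - 11/21*9120 = 0 - 33440/7 = -33440/7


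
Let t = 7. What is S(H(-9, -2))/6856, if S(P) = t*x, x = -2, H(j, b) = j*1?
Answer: -7/3428 ≈ -0.0020420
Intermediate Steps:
H(j, b) = j
S(P) = -14 (S(P) = 7*(-2) = -14)
S(H(-9, -2))/6856 = -14/6856 = -14*1/6856 = -7/3428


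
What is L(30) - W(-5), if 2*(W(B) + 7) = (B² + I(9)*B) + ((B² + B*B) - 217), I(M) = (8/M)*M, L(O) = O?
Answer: 128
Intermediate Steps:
I(M) = 8
W(B) = -231/2 + 4*B + 3*B²/2 (W(B) = -7 + ((B² + 8*B) + ((B² + B*B) - 217))/2 = -7 + ((B² + 8*B) + ((B² + B²) - 217))/2 = -7 + ((B² + 8*B) + (2*B² - 217))/2 = -7 + ((B² + 8*B) + (-217 + 2*B²))/2 = -7 + (-217 + 3*B² + 8*B)/2 = -7 + (-217/2 + 4*B + 3*B²/2) = -231/2 + 4*B + 3*B²/2)
L(30) - W(-5) = 30 - (-231/2 + 4*(-5) + (3/2)*(-5)²) = 30 - (-231/2 - 20 + (3/2)*25) = 30 - (-231/2 - 20 + 75/2) = 30 - 1*(-98) = 30 + 98 = 128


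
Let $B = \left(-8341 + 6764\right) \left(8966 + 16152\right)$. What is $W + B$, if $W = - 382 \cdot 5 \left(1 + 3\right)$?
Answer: $-39618726$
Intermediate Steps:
$B = -39611086$ ($B = \left(-1577\right) 25118 = -39611086$)
$W = -7640$ ($W = - 382 \cdot 5 \cdot 4 = \left(-382\right) 20 = -7640$)
$W + B = -7640 - 39611086 = -39618726$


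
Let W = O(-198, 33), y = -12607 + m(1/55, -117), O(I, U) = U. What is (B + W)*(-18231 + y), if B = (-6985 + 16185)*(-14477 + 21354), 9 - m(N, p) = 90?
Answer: -1956196679927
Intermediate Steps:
m(N, p) = -81 (m(N, p) = 9 - 1*90 = 9 - 90 = -81)
y = -12688 (y = -12607 - 81 = -12688)
W = 33
B = 63268400 (B = 9200*6877 = 63268400)
(B + W)*(-18231 + y) = (63268400 + 33)*(-18231 - 12688) = 63268433*(-30919) = -1956196679927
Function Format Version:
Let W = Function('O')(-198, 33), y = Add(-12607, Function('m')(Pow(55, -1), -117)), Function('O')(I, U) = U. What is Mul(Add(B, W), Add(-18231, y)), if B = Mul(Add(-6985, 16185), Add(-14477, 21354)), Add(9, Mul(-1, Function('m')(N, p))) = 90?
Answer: -1956196679927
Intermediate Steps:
Function('m')(N, p) = -81 (Function('m')(N, p) = Add(9, Mul(-1, 90)) = Add(9, -90) = -81)
y = -12688 (y = Add(-12607, -81) = -12688)
W = 33
B = 63268400 (B = Mul(9200, 6877) = 63268400)
Mul(Add(B, W), Add(-18231, y)) = Mul(Add(63268400, 33), Add(-18231, -12688)) = Mul(63268433, -30919) = -1956196679927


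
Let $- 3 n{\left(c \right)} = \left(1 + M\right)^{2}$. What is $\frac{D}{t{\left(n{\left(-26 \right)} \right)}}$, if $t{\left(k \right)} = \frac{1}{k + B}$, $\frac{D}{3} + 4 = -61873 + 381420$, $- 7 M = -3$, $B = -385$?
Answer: $- \frac{2588070055}{7} \approx -3.6972 \cdot 10^{8}$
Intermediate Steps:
$M = \frac{3}{7}$ ($M = \left(- \frac{1}{7}\right) \left(-3\right) = \frac{3}{7} \approx 0.42857$)
$D = 958629$ ($D = -12 + 3 \left(-61873 + 381420\right) = -12 + 3 \cdot 319547 = -12 + 958641 = 958629$)
$n{\left(c \right)} = - \frac{100}{147}$ ($n{\left(c \right)} = - \frac{\left(1 + \frac{3}{7}\right)^{2}}{3} = - \frac{\left(\frac{10}{7}\right)^{2}}{3} = \left(- \frac{1}{3}\right) \frac{100}{49} = - \frac{100}{147}$)
$t{\left(k \right)} = \frac{1}{-385 + k}$ ($t{\left(k \right)} = \frac{1}{k - 385} = \frac{1}{-385 + k}$)
$\frac{D}{t{\left(n{\left(-26 \right)} \right)}} = \frac{958629}{\frac{1}{-385 - \frac{100}{147}}} = \frac{958629}{\frac{1}{- \frac{56695}{147}}} = \frac{958629}{- \frac{147}{56695}} = 958629 \left(- \frac{56695}{147}\right) = - \frac{2588070055}{7}$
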